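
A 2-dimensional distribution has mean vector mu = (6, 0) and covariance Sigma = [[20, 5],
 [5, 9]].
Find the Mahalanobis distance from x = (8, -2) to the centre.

Step 1 — centre the observation: (x - mu) = (2, -2).

Step 2 — invert Sigma. det(Sigma) = 20·9 - (5)² = 155.
  Sigma^{-1} = (1/det) · [[d, -b], [-b, a]] = [[0.0581, -0.0323],
 [-0.0323, 0.129]].

Step 3 — form the quadratic (x - mu)^T · Sigma^{-1} · (x - mu):
  Sigma^{-1} · (x - mu) = (0.1806, -0.3226).
  (x - mu)^T · [Sigma^{-1} · (x - mu)] = (2)·(0.1806) + (-2)·(-0.3226) = 1.0065.

Step 4 — take square root: d = √(1.0065) ≈ 1.0032.

d(x, mu) = √(1.0065) ≈ 1.0032


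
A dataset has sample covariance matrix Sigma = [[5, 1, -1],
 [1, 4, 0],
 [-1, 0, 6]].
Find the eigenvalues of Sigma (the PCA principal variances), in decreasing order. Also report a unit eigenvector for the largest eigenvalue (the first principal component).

Step 1 — characteristic polynomial p(λ) = det(λI - Sigma) = λ³ - tr·λ² + c_1·λ - det, where tr = trace, c_1 = sum of the principal 2×2 minors, det = det(Sigma):
  tr = 5 + 4 + 6 = 15,
  c_1 = (5·4 - (1)²) + (5·6 - (-1)²) + (4·6 - (0)²) = 19 + 29 + 24 = 72,
  det = 5·(4·6 - (0)²) - (1)·((1)·6 - (0)·(-1)) + (-1)·((1)·(0) - 4·(-1)) = 5·(24) - (1)·(6) + (-1)·(4) = 110.
  So p(λ) = λ³ - 15λ² + 72λ - 110.
Step 2 — look for an integer root (rational root theorem: any rational root is an integer divisor of 110). Testing λ = 5:
  p(5) = 125 - 375 + 360 - 110 = 0  ✓
  Dividing out (λ - 5): p(λ) = (λ - 5)(λ² - 10λ + 22).
Step 3 — remaining eigenvalues from the quadratic λ² - 10λ + 22 = 0:
  Δ = 10² - 4·22 = 100 - 88 = 12,  λ = (10 ± √12)/2 = (10 ± 3.4641)/2 ≈ 6.7321 or 3.2679.
  Sorted: λ_1 = 6.7321,  λ_2 = 5,  λ_3 = 3.2679  (check: sum = 15 = tr ✓).

Step 4 — unit eigenvector for λ_1 ≈ 6.7321: v spans the null space of (Sigma - λ_1 I), whose rows are
  r_1 = (-1.7321, 1, -1),  r_2 = (1, -2.7321, 0),  r_3 = (-1, 0, -0.7321).
  v is orthogonal to every row, so take v ∝ r_1 × r_2 = ((1)·(0) - (-1)·(-2.7321), (-1)·(1) - (-1.7321)·(0), (-1.7321)·(-2.7321) - (1)·(1)) ≈ (-2.7321, -1, 3.7321).
  Rescale (multiply by -1 so the first nonzero entry is positive): u = (2.7321, 1, -3.7321).
  ||u|| = √((2.7321)² + (1)² + (-3.7321)²) = √(22.3923) ≈ 4.7321,  v_1 = u/||u|| ≈ (0.5774, 0.2113, -0.7887) (||v_1|| = 1).

λ_1 = 6.7321,  λ_2 = 5,  λ_3 = 3.2679;  v_1 ≈ (0.5774, 0.2113, -0.7887)


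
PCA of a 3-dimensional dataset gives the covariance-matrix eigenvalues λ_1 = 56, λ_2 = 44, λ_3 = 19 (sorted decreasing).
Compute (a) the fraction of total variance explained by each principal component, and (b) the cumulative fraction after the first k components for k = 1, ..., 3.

Step 1 — total variance = trace(Sigma) = Σ λ_i = 56 + 44 + 19 = 119.

Step 2 — fraction explained by component i = λ_i / Σ λ:
  PC1: 56/119 = 0.4706
  PC2: 44/119 = 0.3697
  PC3: 19/119 = 0.1597

Step 3 — cumulative fraction after k components = (λ_1 + ... + λ_k) / Σ λ:
  k = 1: 56/119 = 0.4706
  k = 2: (56 + 44)/119 = 100/119 = 0.8403
  k = 3: (56 + 44 + 19)/119 = 119/119 = 1

Summary (fraction, with percent):

explained: PC1 0.4706 (47.06%), PC2 0.3697 (36.97%), PC3 0.1597 (15.97%);  cumulative: 0.4706, 0.8403, 1


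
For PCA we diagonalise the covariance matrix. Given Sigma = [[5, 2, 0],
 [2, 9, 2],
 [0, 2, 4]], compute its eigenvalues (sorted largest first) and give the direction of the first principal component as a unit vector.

Step 1 — characteristic polynomial p(λ) = det(λI - Sigma) = λ³ - tr·λ² + c_1·λ - det, where tr = trace, c_1 = sum of the principal 2×2 minors, det = det(Sigma):
  tr = 5 + 9 + 4 = 18,
  c_1 = (5·9 - (2)²) + (5·4 - (0)²) + (9·4 - (2)²) = 41 + 20 + 32 = 93,
  det = 5·(9·4 - (2)²) - (2)·((2)·4 - (2)·(0)) + (0)·((2)·(2) - 9·(0)) = 5·(32) - (2)·(8) + (0)·(4) = 144.
  So p(λ) = λ³ - 18λ² + 93λ - 144.
Step 2 — look for an integer root (rational root theorem: any rational root is an integer divisor of 144). Testing λ = 3:
  p(3) = 27 - 162 + 279 - 144 = 0  ✓
  Dividing out (λ - 3): p(λ) = (λ - 3)(λ² - 15λ + 48).
Step 3 — remaining eigenvalues from the quadratic λ² - 15λ + 48 = 0:
  Δ = 15² - 4·48 = 225 - 192 = 33,  λ = (15 ± √33)/2 = (15 ± 5.7446)/2 ≈ 10.3723 or 4.6277.
  Sorted: λ_1 = 10.3723,  λ_2 = 4.6277,  λ_3 = 3  (check: sum = 18 = tr ✓).

Step 4 — unit eigenvector for λ_1 ≈ 10.3723: v spans the null space of (Sigma - λ_1 I), whose rows are
  r_1 = (-5.3723, 2, 0),  r_2 = (2, -1.3723, 2),  r_3 = (0, 2, -6.3723).
  v is orthogonal to every row, so take v ∝ r_1 × r_2 = ((2)·(2) - (0)·(-1.3723), (0)·(2) - (-5.3723)·(2), (-5.3723)·(-1.3723) - (2)·(2)) ≈ (4, 10.7446, 3.3723).
  Let u = (4, 10.7446, 3.3723).
  ||u|| = √((4)² + (10.7446)² + (3.3723)²) = √(142.8179) ≈ 11.9506,  v_1 = u/||u|| ≈ (0.3347, 0.8991, 0.2822) (||v_1|| = 1).

λ_1 = 10.3723,  λ_2 = 4.6277,  λ_3 = 3;  v_1 ≈ (0.3347, 0.8991, 0.2822)


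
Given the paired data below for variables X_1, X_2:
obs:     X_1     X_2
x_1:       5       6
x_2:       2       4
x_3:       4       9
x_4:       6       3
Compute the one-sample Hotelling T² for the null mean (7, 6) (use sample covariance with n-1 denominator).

Step 1 — sample mean vector:
  mean(X_1) = (5 + 2 + 4 + 6) / 4 = 17/4 = 4.25
  mean(X_2) = (6 + 4 + 9 + 3) / 4 = 22/4 = 5.5
  x̄ = (4.25, 5.5),  deviation x̄ - mu_0 = (4.25, 5.5) - (7, 6) = (-2.75, -0.5).

Step 2 — sample covariance matrix, S[i,j] = (1/(n-1)) · Σ_k (x_{k,i} - mean_i) · (x_{k,j} - mean_j), divisor n-1 = 3:
  S[X_1,X_1] = ((0.75)·(0.75) + (-2.25)·(-2.25) + (-0.25)·(-0.25) + (1.75)·(1.75)) / 3 = 8.75/3 = 2.9167
  S[X_1,X_2] = ((0.75)·(0.5) + (-2.25)·(-1.5) + (-0.25)·(3.5) + (1.75)·(-2.5)) / 3 = -1.5/3 = -0.5
  S[X_2,X_2] = ((0.5)·(0.5) + (-1.5)·(-1.5) + (3.5)·(3.5) + (-2.5)·(-2.5)) / 3 = 21/3 = 7
  S = [[2.9167, -0.5],
 [-0.5, 7]].

Step 3 — invert S. det(S) = 2.9167·7 - (-0.5)² = 20.1667.
  S^{-1} = (1/det) · [[d, -b], [-b, a]] = [[0.3471, 0.0248],
 [0.0248, 0.1446]].

Step 4 — quadratic form (x̄ - mu_0)^T · S^{-1} · (x̄ - mu_0):
  S^{-1} · (x̄ - mu_0) = (-0.9669, -0.1405),
  (x̄ - mu_0)^T · [...] = (-2.75)·(-0.9669) + (-0.5)·(-0.1405) = 2.7293.

Step 5 — scale by n: T² = 4 · 2.7293 = 10.9174.

T² ≈ 10.9174


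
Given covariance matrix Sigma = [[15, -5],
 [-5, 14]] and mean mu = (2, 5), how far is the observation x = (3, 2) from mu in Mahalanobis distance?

Step 1 — centre the observation: (x - mu) = (1, -3).

Step 2 — invert Sigma. det(Sigma) = 15·14 - (-5)² = 185.
  Sigma^{-1} = (1/det) · [[d, -b], [-b, a]] = [[0.0757, 0.027],
 [0.027, 0.0811]].

Step 3 — form the quadratic (x - mu)^T · Sigma^{-1} · (x - mu):
  Sigma^{-1} · (x - mu) = (-0.0054, -0.2162).
  (x - mu)^T · [Sigma^{-1} · (x - mu)] = (1)·(-0.0054) + (-3)·(-0.2162) = 0.6432.

Step 4 — take square root: d = √(0.6432) ≈ 0.802.

d(x, mu) = √(0.6432) ≈ 0.802


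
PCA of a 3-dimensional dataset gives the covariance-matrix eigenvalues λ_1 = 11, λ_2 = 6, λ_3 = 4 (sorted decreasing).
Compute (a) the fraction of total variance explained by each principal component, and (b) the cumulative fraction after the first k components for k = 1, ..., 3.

Step 1 — total variance = trace(Sigma) = Σ λ_i = 11 + 6 + 4 = 21.

Step 2 — fraction explained by component i = λ_i / Σ λ:
  PC1: 11/21 = 0.5238
  PC2: 6/21 = 0.2857
  PC3: 4/21 = 0.1905

Step 3 — cumulative fraction after k components = (λ_1 + ... + λ_k) / Σ λ:
  k = 1: 11/21 = 0.5238
  k = 2: (11 + 6)/21 = 17/21 = 0.8095
  k = 3: (11 + 6 + 4)/21 = 21/21 = 1

Summary (fraction, with percent):

explained: PC1 0.5238 (52.38%), PC2 0.2857 (28.57%), PC3 0.1905 (19.05%);  cumulative: 0.5238, 0.8095, 1


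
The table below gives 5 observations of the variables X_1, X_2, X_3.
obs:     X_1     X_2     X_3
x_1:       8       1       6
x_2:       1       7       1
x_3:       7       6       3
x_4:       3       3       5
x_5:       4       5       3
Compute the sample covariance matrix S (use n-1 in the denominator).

Step 1 — column means:
  mean(X_1) = (8 + 1 + 7 + 3 + 4) / 5 = 23/5 = 4.6
  mean(X_2) = (1 + 7 + 6 + 3 + 5) / 5 = 22/5 = 4.4
  mean(X_3) = (6 + 1 + 3 + 5 + 3) / 5 = 18/5 = 3.6

Step 2 — sample covariance S[i,j] = (1/(n-1)) · Σ_k (x_{k,i} - mean_i) · (x_{k,j} - mean_j), with n-1 = 4.
  S[X_1,X_1] = ((3.4)·(3.4) + (-3.6)·(-3.6) + (2.4)·(2.4) + (-1.6)·(-1.6) + (-0.6)·(-0.6)) / 4 = 33.2/4 = 8.3
  S[X_1,X_2] = ((3.4)·(-3.4) + (-3.6)·(2.6) + (2.4)·(1.6) + (-1.6)·(-1.4) + (-0.6)·(0.6)) / 4 = -15.2/4 = -3.8
  S[X_1,X_3] = ((3.4)·(2.4) + (-3.6)·(-2.6) + (2.4)·(-0.6) + (-1.6)·(1.4) + (-0.6)·(-0.6)) / 4 = 14.2/4 = 3.55
  S[X_2,X_2] = ((-3.4)·(-3.4) + (2.6)·(2.6) + (1.6)·(1.6) + (-1.4)·(-1.4) + (0.6)·(0.6)) / 4 = 23.2/4 = 5.8
  S[X_2,X_3] = ((-3.4)·(2.4) + (2.6)·(-2.6) + (1.6)·(-0.6) + (-1.4)·(1.4) + (0.6)·(-0.6)) / 4 = -18.2/4 = -4.55
  S[X_3,X_3] = ((2.4)·(2.4) + (-2.6)·(-2.6) + (-0.6)·(-0.6) + (1.4)·(1.4) + (-0.6)·(-0.6)) / 4 = 15.2/4 = 3.8

S is symmetric (S[j,i] = S[i,j]). Assembling:

S = [[8.3, -3.8, 3.55],
 [-3.8, 5.8, -4.55],
 [3.55, -4.55, 3.8]]


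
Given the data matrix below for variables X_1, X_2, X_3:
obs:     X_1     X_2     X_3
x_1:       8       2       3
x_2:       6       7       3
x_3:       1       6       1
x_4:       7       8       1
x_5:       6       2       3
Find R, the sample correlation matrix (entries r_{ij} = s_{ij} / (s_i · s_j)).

Step 1 — column means:
  mean(X_1) = (8 + 6 + 1 + 7 + 6) / 5 = 28/5 = 5.6
  mean(X_2) = (2 + 7 + 6 + 8 + 2) / 5 = 25/5 = 5
  mean(X_3) = (3 + 3 + 1 + 1 + 3) / 5 = 11/5 = 2.2

Step 2 — sample variances and covariances s[i,j] = (1/(n-1)) · Σ_k (x_{k,i} - mean_i) · (x_{k,j} - mean_j), with n-1 = 4:
  s[X_1,X_1] = ((2.4)·(2.4) + (0.4)·(0.4) + (-4.6)·(-4.6) + (1.4)·(1.4) + (0.4)·(0.4)) / 4 = 29.2/4 = 7.3
  s[X_1,X_2] = ((2.4)·(-3) + (0.4)·(2) + (-4.6)·(1) + (1.4)·(3) + (0.4)·(-3)) / 4 = -8/4 = -2
  s[X_1,X_3] = ((2.4)·(0.8) + (0.4)·(0.8) + (-4.6)·(-1.2) + (1.4)·(-1.2) + (0.4)·(0.8)) / 4 = 6.4/4 = 1.6
  s[X_2,X_2] = ((-3)·(-3) + (2)·(2) + (1)·(1) + (3)·(3) + (-3)·(-3)) / 4 = 32/4 = 8
  s[X_2,X_3] = ((-3)·(0.8) + (2)·(0.8) + (1)·(-1.2) + (3)·(-1.2) + (-3)·(0.8)) / 4 = -8/4 = -2
  s[X_3,X_3] = ((0.8)·(0.8) + (0.8)·(0.8) + (-1.2)·(-1.2) + (-1.2)·(-1.2) + (0.8)·(0.8)) / 4 = 4.8/4 = 1.2
  Sample standard deviations s_i = √(s[i,i]):
  s(X_1) = √(7.3) = 2.7019
  s(X_2) = √(8) = 2.8284
  s(X_3) = √(1.2) = 1.0954

Step 3 — r_{ij} = s_{ij} / (s_i · s_j):
  r[X_1,X_1] = 1 (diagonal).
  r[X_1,X_2] = -2 / (2.7019 · 2.8284) = -2 / 7.642 = -0.2617
  r[X_1,X_3] = 1.6 / (2.7019 · 1.0954) = 1.6 / 2.9597 = 0.5406
  r[X_2,X_2] = 1 (diagonal).
  r[X_2,X_3] = -2 / (2.8284 · 1.0954) = -2 / 3.0984 = -0.6455
  r[X_3,X_3] = 1 (diagonal).

R is symmetric with unit diagonal. Assembling:

R = [[1, -0.2617, 0.5406],
 [-0.2617, 1, -0.6455],
 [0.5406, -0.6455, 1]]


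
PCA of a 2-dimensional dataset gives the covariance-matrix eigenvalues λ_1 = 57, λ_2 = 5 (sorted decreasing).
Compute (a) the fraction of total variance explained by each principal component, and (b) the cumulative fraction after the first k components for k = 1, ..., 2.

Step 1 — total variance = trace(Sigma) = Σ λ_i = 57 + 5 = 62.

Step 2 — fraction explained by component i = λ_i / Σ λ:
  PC1: 57/62 = 0.9194
  PC2: 5/62 = 0.0806

Step 3 — cumulative fraction after k components = (λ_1 + ... + λ_k) / Σ λ:
  k = 1: 57/62 = 0.9194
  k = 2: (57 + 5)/62 = 62/62 = 1

Summary (fraction, with percent):

explained: PC1 0.9194 (91.94%), PC2 0.0806 (8.06%);  cumulative: 0.9194, 1


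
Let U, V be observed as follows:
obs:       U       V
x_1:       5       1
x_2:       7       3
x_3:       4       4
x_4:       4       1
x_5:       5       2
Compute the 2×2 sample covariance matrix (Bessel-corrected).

Step 1 — column means:
  mean(U) = (5 + 7 + 4 + 4 + 5) / 5 = 25/5 = 5
  mean(V) = (1 + 3 + 4 + 1 + 2) / 5 = 11/5 = 2.2

Step 2 — sample covariance S[i,j] = (1/(n-1)) · Σ_k (x_{k,i} - mean_i) · (x_{k,j} - mean_j), with n-1 = 4.
  S[U,U] = ((0)·(0) + (2)·(2) + (-1)·(-1) + (-1)·(-1) + (0)·(0)) / 4 = 6/4 = 1.5
  S[U,V] = ((0)·(-1.2) + (2)·(0.8) + (-1)·(1.8) + (-1)·(-1.2) + (0)·(-0.2)) / 4 = 1/4 = 0.25
  S[V,V] = ((-1.2)·(-1.2) + (0.8)·(0.8) + (1.8)·(1.8) + (-1.2)·(-1.2) + (-0.2)·(-0.2)) / 4 = 6.8/4 = 1.7

S is symmetric (S[j,i] = S[i,j]). Assembling:

S = [[1.5, 0.25],
 [0.25, 1.7]]


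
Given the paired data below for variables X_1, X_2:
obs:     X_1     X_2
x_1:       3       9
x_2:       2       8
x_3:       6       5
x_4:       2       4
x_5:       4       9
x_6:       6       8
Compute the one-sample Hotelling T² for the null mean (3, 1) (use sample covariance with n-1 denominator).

Step 1 — sample mean vector:
  mean(X_1) = (3 + 2 + 6 + 2 + 4 + 6) / 6 = 23/6 = 3.8333
  mean(X_2) = (9 + 8 + 5 + 4 + 9 + 8) / 6 = 43/6 = 7.1667
  x̄ = (3.8333, 7.1667),  deviation x̄ - mu_0 = (3.8333, 7.1667) - (3, 1) = (0.8333, 6.1667).

Step 2 — sample covariance matrix, S[i,j] = (1/(n-1)) · Σ_k (x_{k,i} - mean_i) · (x_{k,j} - mean_j), divisor n-1 = 5:
  S[X_1,X_1] = ((-0.8333)·(-0.8333) + (-1.8333)·(-1.8333) + (2.1667)·(2.1667) + (-1.8333)·(-1.8333) + (0.1667)·(0.1667) + (2.1667)·(2.1667)) / 5 = 16.8333/5 = 3.3667
  S[X_1,X_2] = ((-0.8333)·(1.8333) + (-1.8333)·(0.8333) + (2.1667)·(-2.1667) + (-1.8333)·(-3.1667) + (0.1667)·(1.8333) + (2.1667)·(0.8333)) / 5 = 0.1667/5 = 0.0333
  S[X_2,X_2] = ((1.8333)·(1.8333) + (0.8333)·(0.8333) + (-2.1667)·(-2.1667) + (-3.1667)·(-3.1667) + (1.8333)·(1.8333) + (0.8333)·(0.8333)) / 5 = 22.8333/5 = 4.5667
  S = [[3.3667, 0.0333],
 [0.0333, 4.5667]].

Step 3 — invert S. det(S) = 3.3667·4.5667 - (0.0333)² = 15.3733.
  S^{-1} = (1/det) · [[d, -b], [-b, a]] = [[0.2971, -0.0022],
 [-0.0022, 0.219]].

Step 4 — quadratic form (x̄ - mu_0)^T · S^{-1} · (x̄ - mu_0):
  S^{-1} · (x̄ - mu_0) = (0.2342, 1.3487),
  (x̄ - mu_0)^T · [...] = (0.8333)·(0.2342) + (6.1667)·(1.3487) = 8.5119.

Step 5 — scale by n: T² = 6 · 8.5119 = 51.0711.

T² ≈ 51.0711


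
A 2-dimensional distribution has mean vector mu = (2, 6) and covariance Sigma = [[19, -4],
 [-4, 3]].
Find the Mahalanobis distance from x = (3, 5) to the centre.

Step 1 — centre the observation: (x - mu) = (1, -1).

Step 2 — invert Sigma. det(Sigma) = 19·3 - (-4)² = 41.
  Sigma^{-1} = (1/det) · [[d, -b], [-b, a]] = [[0.0732, 0.0976],
 [0.0976, 0.4634]].

Step 3 — form the quadratic (x - mu)^T · Sigma^{-1} · (x - mu):
  Sigma^{-1} · (x - mu) = (-0.0244, -0.3659).
  (x - mu)^T · [Sigma^{-1} · (x - mu)] = (1)·(-0.0244) + (-1)·(-0.3659) = 0.3415.

Step 4 — take square root: d = √(0.3415) ≈ 0.5843.

d(x, mu) = √(0.3415) ≈ 0.5843


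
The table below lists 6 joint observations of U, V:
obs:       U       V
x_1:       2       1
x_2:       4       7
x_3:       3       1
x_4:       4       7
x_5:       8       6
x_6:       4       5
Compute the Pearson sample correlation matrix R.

Step 1 — column means:
  mean(U) = (2 + 4 + 3 + 4 + 8 + 4) / 6 = 25/6 = 4.1667
  mean(V) = (1 + 7 + 1 + 7 + 6 + 5) / 6 = 27/6 = 4.5

Step 2 — sample variances and covariances s[i,j] = (1/(n-1)) · Σ_k (x_{k,i} - mean_i) · (x_{k,j} - mean_j), with n-1 = 5:
  s[U,U] = ((-2.1667)·(-2.1667) + (-0.1667)·(-0.1667) + (-1.1667)·(-1.1667) + (-0.1667)·(-0.1667) + (3.8333)·(3.8333) + (-0.1667)·(-0.1667)) / 5 = 20.8333/5 = 4.1667
  s[U,V] = ((-2.1667)·(-3.5) + (-0.1667)·(2.5) + (-1.1667)·(-3.5) + (-0.1667)·(2.5) + (3.8333)·(1.5) + (-0.1667)·(0.5)) / 5 = 16.5/5 = 3.3
  s[V,V] = ((-3.5)·(-3.5) + (2.5)·(2.5) + (-3.5)·(-3.5) + (2.5)·(2.5) + (1.5)·(1.5) + (0.5)·(0.5)) / 5 = 39.5/5 = 7.9
  Sample standard deviations s_i = √(s[i,i]):
  s(U) = √(4.1667) = 2.0412
  s(V) = √(7.9) = 2.8107

Step 3 — r_{ij} = s_{ij} / (s_i · s_j):
  r[U,U] = 1 (diagonal).
  r[U,V] = 3.3 / (2.0412 · 2.8107) = 3.3 / 5.7373 = 0.5752
  r[V,V] = 1 (diagonal).

R is symmetric with unit diagonal. Assembling:

R = [[1, 0.5752],
 [0.5752, 1]]


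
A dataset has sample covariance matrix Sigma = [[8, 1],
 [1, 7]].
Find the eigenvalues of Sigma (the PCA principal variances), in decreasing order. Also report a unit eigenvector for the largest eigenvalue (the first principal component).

Step 1 — characteristic polynomial of 2×2 Sigma:
  det(Sigma - λI) = λ² - trace · λ + det = 0.
  trace = 8 + 7 = 15, det = 8·7 - (1)² = 55.
Step 2 — discriminant:
  Δ = trace² - 4·det = 225 - 220 = 5.
Step 3 — eigenvalues:
  λ = (trace ± √Δ)/2 = (15 ± 2.2361)/2,
  λ_1 = 8.618,  λ_2 = 6.382.

Step 4 — unit eigenvector for λ_1: solve (Sigma - λ_1 I)v = 0. First row:
  (8 - 8.618)·v_x + (1)·v_y = 0, i.e. (-0.618)·v_x + (1)·v_y = 0,
  so v ∝ (b, λ_1 - a) = (1, 0.618) = u.
  ||u|| = √((1)² + (0.618)²) = √(1.382) ≈ 1.1756,
  v_1 = u/||u|| ≈ (0.8507, 0.5257) (||v_1|| = 1).

λ_1 = 8.618,  λ_2 = 6.382;  v_1 ≈ (0.8507, 0.5257)


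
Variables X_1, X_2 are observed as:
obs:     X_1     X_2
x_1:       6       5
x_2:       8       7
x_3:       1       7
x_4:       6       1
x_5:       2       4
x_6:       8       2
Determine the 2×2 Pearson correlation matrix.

Step 1 — column means:
  mean(X_1) = (6 + 8 + 1 + 6 + 2 + 8) / 6 = 31/6 = 5.1667
  mean(X_2) = (5 + 7 + 7 + 1 + 4 + 2) / 6 = 26/6 = 4.3333

Step 2 — sample variances and covariances s[i,j] = (1/(n-1)) · Σ_k (x_{k,i} - mean_i) · (x_{k,j} - mean_j), with n-1 = 5:
  s[X_1,X_1] = ((0.8333)·(0.8333) + (2.8333)·(2.8333) + (-4.1667)·(-4.1667) + (0.8333)·(0.8333) + (-3.1667)·(-3.1667) + (2.8333)·(2.8333)) / 5 = 44.8333/5 = 8.9667
  s[X_1,X_2] = ((0.8333)·(0.6667) + (2.8333)·(2.6667) + (-4.1667)·(2.6667) + (0.8333)·(-3.3333) + (-3.1667)·(-0.3333) + (2.8333)·(-2.3333)) / 5 = -11.3333/5 = -2.2667
  s[X_2,X_2] = ((0.6667)·(0.6667) + (2.6667)·(2.6667) + (2.6667)·(2.6667) + (-3.3333)·(-3.3333) + (-0.3333)·(-0.3333) + (-2.3333)·(-2.3333)) / 5 = 31.3333/5 = 6.2667
  Sample standard deviations s_i = √(s[i,i]):
  s(X_1) = √(8.9667) = 2.9944
  s(X_2) = √(6.2667) = 2.5033

Step 3 — r_{ij} = s_{ij} / (s_i · s_j):
  r[X_1,X_1] = 1 (diagonal).
  r[X_1,X_2] = -2.2667 / (2.9944 · 2.5033) = -2.2667 / 7.4961 = -0.3024
  r[X_2,X_2] = 1 (diagonal).

R is symmetric with unit diagonal. Assembling:

R = [[1, -0.3024],
 [-0.3024, 1]]


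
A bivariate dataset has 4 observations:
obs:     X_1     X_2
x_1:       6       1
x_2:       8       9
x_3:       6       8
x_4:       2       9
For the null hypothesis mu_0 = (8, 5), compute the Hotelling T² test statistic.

Step 1 — sample mean vector:
  mean(X_1) = (6 + 8 + 6 + 2) / 4 = 22/4 = 5.5
  mean(X_2) = (1 + 9 + 8 + 9) / 4 = 27/4 = 6.75
  x̄ = (5.5, 6.75),  deviation x̄ - mu_0 = (5.5, 6.75) - (8, 5) = (-2.5, 1.75).

Step 2 — sample covariance matrix, S[i,j] = (1/(n-1)) · Σ_k (x_{k,i} - mean_i) · (x_{k,j} - mean_j), divisor n-1 = 3:
  S[X_1,X_1] = ((0.5)·(0.5) + (2.5)·(2.5) + (0.5)·(0.5) + (-3.5)·(-3.5)) / 3 = 19/3 = 6.3333
  S[X_1,X_2] = ((0.5)·(-5.75) + (2.5)·(2.25) + (0.5)·(1.25) + (-3.5)·(2.25)) / 3 = -4.5/3 = -1.5
  S[X_2,X_2] = ((-5.75)·(-5.75) + (2.25)·(2.25) + (1.25)·(1.25) + (2.25)·(2.25)) / 3 = 44.75/3 = 14.9167
  S = [[6.3333, -1.5],
 [-1.5, 14.9167]].

Step 3 — invert S. det(S) = 6.3333·14.9167 - (-1.5)² = 92.2222.
  S^{-1} = (1/det) · [[d, -b], [-b, a]] = [[0.1617, 0.0163],
 [0.0163, 0.0687]].

Step 4 — quadratic form (x̄ - mu_0)^T · S^{-1} · (x̄ - mu_0):
  S^{-1} · (x̄ - mu_0) = (-0.3759, 0.0795),
  (x̄ - mu_0)^T · [...] = (-2.5)·(-0.3759) + (1.75)·(0.0795) = 1.0789.

Step 5 — scale by n: T² = 4 · 1.0789 = 4.3157.

T² ≈ 4.3157


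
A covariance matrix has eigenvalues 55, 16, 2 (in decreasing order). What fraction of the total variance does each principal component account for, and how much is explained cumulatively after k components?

Step 1 — total variance = trace(Sigma) = Σ λ_i = 55 + 16 + 2 = 73.

Step 2 — fraction explained by component i = λ_i / Σ λ:
  PC1: 55/73 = 0.7534
  PC2: 16/73 = 0.2192
  PC3: 2/73 = 0.0274

Step 3 — cumulative fraction after k components = (λ_1 + ... + λ_k) / Σ λ:
  k = 1: 55/73 = 0.7534
  k = 2: (55 + 16)/73 = 71/73 = 0.9726
  k = 3: (55 + 16 + 2)/73 = 73/73 = 1

Summary (fraction, with percent):

explained: PC1 0.7534 (75.34%), PC2 0.2192 (21.92%), PC3 0.0274 (2.74%);  cumulative: 0.7534, 0.9726, 1


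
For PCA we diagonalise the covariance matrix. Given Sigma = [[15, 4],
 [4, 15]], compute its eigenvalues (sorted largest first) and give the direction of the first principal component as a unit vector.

Step 1 — characteristic polynomial of 2×2 Sigma:
  det(Sigma - λI) = λ² - trace · λ + det = 0.
  trace = 15 + 15 = 30, det = 15·15 - (4)² = 209.
Step 2 — discriminant:
  Δ = trace² - 4·det = 900 - 836 = 64.
Step 3 — eigenvalues:
  λ = (trace ± √Δ)/2 = (30 ± 8)/2,
  λ_1 = 19,  λ_2 = 11.

Step 4 — unit eigenvector for λ_1: solve (Sigma - λ_1 I)v = 0. First row:
  (15 - 19)·v_x + (4)·v_y = 0, i.e. (-4)·v_x + (4)·v_y = 0,
  so v ∝ (b, λ_1 - a) = (4, 4) = u.
  ||u|| = √((4)² + (4)²) = √(32) ≈ 5.6569,
  v_1 = u/||u|| ≈ (0.7071, 0.7071) (||v_1|| = 1).

λ_1 = 19,  λ_2 = 11;  v_1 ≈ (0.7071, 0.7071)


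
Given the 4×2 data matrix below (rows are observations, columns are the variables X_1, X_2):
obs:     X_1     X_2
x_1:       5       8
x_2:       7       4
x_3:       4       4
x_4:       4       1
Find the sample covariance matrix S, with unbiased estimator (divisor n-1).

Step 1 — column means:
  mean(X_1) = (5 + 7 + 4 + 4) / 4 = 20/4 = 5
  mean(X_2) = (8 + 4 + 4 + 1) / 4 = 17/4 = 4.25

Step 2 — sample covariance S[i,j] = (1/(n-1)) · Σ_k (x_{k,i} - mean_i) · (x_{k,j} - mean_j), with n-1 = 3.
  S[X_1,X_1] = ((0)·(0) + (2)·(2) + (-1)·(-1) + (-1)·(-1)) / 3 = 6/3 = 2
  S[X_1,X_2] = ((0)·(3.75) + (2)·(-0.25) + (-1)·(-0.25) + (-1)·(-3.25)) / 3 = 3/3 = 1
  S[X_2,X_2] = ((3.75)·(3.75) + (-0.25)·(-0.25) + (-0.25)·(-0.25) + (-3.25)·(-3.25)) / 3 = 24.75/3 = 8.25

S is symmetric (S[j,i] = S[i,j]). Assembling:

S = [[2, 1],
 [1, 8.25]]


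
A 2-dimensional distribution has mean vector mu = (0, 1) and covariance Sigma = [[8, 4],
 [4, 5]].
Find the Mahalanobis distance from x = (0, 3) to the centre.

Step 1 — centre the observation: (x - mu) = (0, 2).

Step 2 — invert Sigma. det(Sigma) = 8·5 - (4)² = 24.
  Sigma^{-1} = (1/det) · [[d, -b], [-b, a]] = [[0.2083, -0.1667],
 [-0.1667, 0.3333]].

Step 3 — form the quadratic (x - mu)^T · Sigma^{-1} · (x - mu):
  Sigma^{-1} · (x - mu) = (-0.3333, 0.6667).
  (x - mu)^T · [Sigma^{-1} · (x - mu)] = (0)·(-0.3333) + (2)·(0.6667) = 1.3333.

Step 4 — take square root: d = √(1.3333) ≈ 1.1547.

d(x, mu) = √(1.3333) ≈ 1.1547


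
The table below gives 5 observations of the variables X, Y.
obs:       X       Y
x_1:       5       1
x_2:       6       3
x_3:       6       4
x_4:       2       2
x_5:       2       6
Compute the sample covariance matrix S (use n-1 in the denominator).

Step 1 — column means:
  mean(X) = (5 + 6 + 6 + 2 + 2) / 5 = 21/5 = 4.2
  mean(Y) = (1 + 3 + 4 + 2 + 6) / 5 = 16/5 = 3.2

Step 2 — sample covariance S[i,j] = (1/(n-1)) · Σ_k (x_{k,i} - mean_i) · (x_{k,j} - mean_j), with n-1 = 4.
  S[X,X] = ((0.8)·(0.8) + (1.8)·(1.8) + (1.8)·(1.8) + (-2.2)·(-2.2) + (-2.2)·(-2.2)) / 4 = 16.8/4 = 4.2
  S[X,Y] = ((0.8)·(-2.2) + (1.8)·(-0.2) + (1.8)·(0.8) + (-2.2)·(-1.2) + (-2.2)·(2.8)) / 4 = -4.2/4 = -1.05
  S[Y,Y] = ((-2.2)·(-2.2) + (-0.2)·(-0.2) + (0.8)·(0.8) + (-1.2)·(-1.2) + (2.8)·(2.8)) / 4 = 14.8/4 = 3.7

S is symmetric (S[j,i] = S[i,j]). Assembling:

S = [[4.2, -1.05],
 [-1.05, 3.7]]


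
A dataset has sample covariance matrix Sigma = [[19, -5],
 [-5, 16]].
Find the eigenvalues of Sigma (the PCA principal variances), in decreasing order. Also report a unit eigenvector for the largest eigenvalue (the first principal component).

Step 1 — characteristic polynomial of 2×2 Sigma:
  det(Sigma - λI) = λ² - trace · λ + det = 0.
  trace = 19 + 16 = 35, det = 19·16 - (-5)² = 279.
Step 2 — discriminant:
  Δ = trace² - 4·det = 1225 - 1116 = 109.
Step 3 — eigenvalues:
  λ = (trace ± √Δ)/2 = (35 ± 10.4403)/2,
  λ_1 = 22.7202,  λ_2 = 12.2798.

Step 4 — unit eigenvector for λ_1: solve (Sigma - λ_1 I)v = 0. First row:
  (19 - 22.7202)·v_x + (-5)·v_y = 0, i.e. (-3.7202)·v_x + (-5)·v_y = 0,
  so v ∝ (b, λ_1 - a) = (-5, 3.7202); multiply by -1 so the first entry is positive: u = (5, -3.7202).
  ||u|| = √((5)² + (-3.7202)²) = √(38.8395) ≈ 6.2321,
  v_1 = u/||u|| ≈ (0.8023, -0.5969) (||v_1|| = 1).

λ_1 = 22.7202,  λ_2 = 12.2798;  v_1 ≈ (0.8023, -0.5969)


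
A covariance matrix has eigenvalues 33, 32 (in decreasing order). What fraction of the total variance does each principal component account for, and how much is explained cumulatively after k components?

Step 1 — total variance = trace(Sigma) = Σ λ_i = 33 + 32 = 65.

Step 2 — fraction explained by component i = λ_i / Σ λ:
  PC1: 33/65 = 0.5077
  PC2: 32/65 = 0.4923

Step 3 — cumulative fraction after k components = (λ_1 + ... + λ_k) / Σ λ:
  k = 1: 33/65 = 0.5077
  k = 2: (33 + 32)/65 = 65/65 = 1

Summary (fraction, with percent):

explained: PC1 0.5077 (50.77%), PC2 0.4923 (49.23%);  cumulative: 0.5077, 1


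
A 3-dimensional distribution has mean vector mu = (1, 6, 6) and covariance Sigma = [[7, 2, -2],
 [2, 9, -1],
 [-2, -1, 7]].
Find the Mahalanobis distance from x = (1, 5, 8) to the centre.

Step 1 — centre the observation: (x - mu) = (0, -1, 2).

Step 2 — invert Sigma (cofactor / det for 3×3, or solve directly):
  Sigma^{-1} = [[0.164, -0.0317, 0.0423],
 [-0.0317, 0.119, 0.0079],
 [0.0423, 0.0079, 0.1561]].

Step 3 — form the quadratic (x - mu)^T · Sigma^{-1} · (x - mu):
  Sigma^{-1} · (x - mu) = (0.1164, -0.1032, 0.3042).
  (x - mu)^T · [Sigma^{-1} · (x - mu)] = (0)·(0.1164) + (-1)·(-0.1032) + (2)·(0.3042) = 0.7116.

Step 4 — take square root: d = √(0.7116) ≈ 0.8436.

d(x, mu) = √(0.7116) ≈ 0.8436


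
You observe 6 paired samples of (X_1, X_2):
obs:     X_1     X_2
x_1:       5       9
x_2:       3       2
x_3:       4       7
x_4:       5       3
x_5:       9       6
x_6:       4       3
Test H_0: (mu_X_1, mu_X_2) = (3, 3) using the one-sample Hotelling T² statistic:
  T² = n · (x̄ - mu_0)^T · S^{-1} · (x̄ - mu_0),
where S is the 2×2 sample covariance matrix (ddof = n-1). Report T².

Step 1 — sample mean vector:
  mean(X_1) = (5 + 3 + 4 + 5 + 9 + 4) / 6 = 30/6 = 5
  mean(X_2) = (9 + 2 + 7 + 3 + 6 + 3) / 6 = 30/6 = 5
  x̄ = (5, 5),  deviation x̄ - mu_0 = (5, 5) - (3, 3) = (2, 2).

Step 2 — sample covariance matrix, S[i,j] = (1/(n-1)) · Σ_k (x_{k,i} - mean_i) · (x_{k,j} - mean_j), divisor n-1 = 5:
  S[X_1,X_1] = ((0)·(0) + (-2)·(-2) + (-1)·(-1) + (0)·(0) + (4)·(4) + (-1)·(-1)) / 5 = 22/5 = 4.4
  S[X_1,X_2] = ((0)·(4) + (-2)·(-3) + (-1)·(2) + (0)·(-2) + (4)·(1) + (-1)·(-2)) / 5 = 10/5 = 2
  S[X_2,X_2] = ((4)·(4) + (-3)·(-3) + (2)·(2) + (-2)·(-2) + (1)·(1) + (-2)·(-2)) / 5 = 38/5 = 7.6
  S = [[4.4, 2],
 [2, 7.6]].

Step 3 — invert S. det(S) = 4.4·7.6 - (2)² = 29.44.
  S^{-1} = (1/det) · [[d, -b], [-b, a]] = [[0.2582, -0.0679],
 [-0.0679, 0.1495]].

Step 4 — quadratic form (x̄ - mu_0)^T · S^{-1} · (x̄ - mu_0):
  S^{-1} · (x̄ - mu_0) = (0.3804, 0.163),
  (x̄ - mu_0)^T · [...] = (2)·(0.3804) + (2)·(0.163) = 1.087.

Step 5 — scale by n: T² = 6 · 1.087 = 6.5217.

T² ≈ 6.5217


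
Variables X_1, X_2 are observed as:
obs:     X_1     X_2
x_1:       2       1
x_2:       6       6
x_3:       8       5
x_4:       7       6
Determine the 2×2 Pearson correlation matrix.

Step 1 — column means:
  mean(X_1) = (2 + 6 + 8 + 7) / 4 = 23/4 = 5.75
  mean(X_2) = (1 + 6 + 5 + 6) / 4 = 18/4 = 4.5

Step 2 — sample variances and covariances s[i,j] = (1/(n-1)) · Σ_k (x_{k,i} - mean_i) · (x_{k,j} - mean_j), with n-1 = 3:
  s[X_1,X_1] = ((-3.75)·(-3.75) + (0.25)·(0.25) + (2.25)·(2.25) + (1.25)·(1.25)) / 3 = 20.75/3 = 6.9167
  s[X_1,X_2] = ((-3.75)·(-3.5) + (0.25)·(1.5) + (2.25)·(0.5) + (1.25)·(1.5)) / 3 = 16.5/3 = 5.5
  s[X_2,X_2] = ((-3.5)·(-3.5) + (1.5)·(1.5) + (0.5)·(0.5) + (1.5)·(1.5)) / 3 = 17/3 = 5.6667
  Sample standard deviations s_i = √(s[i,i]):
  s(X_1) = √(6.9167) = 2.63
  s(X_2) = √(5.6667) = 2.3805

Step 3 — r_{ij} = s_{ij} / (s_i · s_j):
  r[X_1,X_1] = 1 (diagonal).
  r[X_1,X_2] = 5.5 / (2.63 · 2.3805) = 5.5 / 6.2605 = 0.8785
  r[X_2,X_2] = 1 (diagonal).

R is symmetric with unit diagonal. Assembling:

R = [[1, 0.8785],
 [0.8785, 1]]


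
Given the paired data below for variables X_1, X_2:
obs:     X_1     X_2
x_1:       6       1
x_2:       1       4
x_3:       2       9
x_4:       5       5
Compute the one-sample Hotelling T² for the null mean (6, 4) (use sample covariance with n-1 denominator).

Step 1 — sample mean vector:
  mean(X_1) = (6 + 1 + 2 + 5) / 4 = 14/4 = 3.5
  mean(X_2) = (1 + 4 + 9 + 5) / 4 = 19/4 = 4.75
  x̄ = (3.5, 4.75),  deviation x̄ - mu_0 = (3.5, 4.75) - (6, 4) = (-2.5, 0.75).

Step 2 — sample covariance matrix, S[i,j] = (1/(n-1)) · Σ_k (x_{k,i} - mean_i) · (x_{k,j} - mean_j), divisor n-1 = 3:
  S[X_1,X_1] = ((2.5)·(2.5) + (-2.5)·(-2.5) + (-1.5)·(-1.5) + (1.5)·(1.5)) / 3 = 17/3 = 5.6667
  S[X_1,X_2] = ((2.5)·(-3.75) + (-2.5)·(-0.75) + (-1.5)·(4.25) + (1.5)·(0.25)) / 3 = -13.5/3 = -4.5
  S[X_2,X_2] = ((-3.75)·(-3.75) + (-0.75)·(-0.75) + (4.25)·(4.25) + (0.25)·(0.25)) / 3 = 32.75/3 = 10.9167
  S = [[5.6667, -4.5],
 [-4.5, 10.9167]].

Step 3 — invert S. det(S) = 5.6667·10.9167 - (-4.5)² = 41.6111.
  S^{-1} = (1/det) · [[d, -b], [-b, a]] = [[0.2623, 0.1081],
 [0.1081, 0.1362]].

Step 4 — quadratic form (x̄ - mu_0)^T · S^{-1} · (x̄ - mu_0):
  S^{-1} · (x̄ - mu_0) = (-0.5748, -0.1682),
  (x̄ - mu_0)^T · [...] = (-2.5)·(-0.5748) + (0.75)·(-0.1682) = 1.3107.

Step 5 — scale by n: T² = 4 · 1.3107 = 5.243.

T² ≈ 5.243


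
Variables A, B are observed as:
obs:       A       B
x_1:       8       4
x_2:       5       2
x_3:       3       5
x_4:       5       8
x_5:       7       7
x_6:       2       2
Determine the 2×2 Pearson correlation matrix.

Step 1 — column means:
  mean(A) = (8 + 5 + 3 + 5 + 7 + 2) / 6 = 30/6 = 5
  mean(B) = (4 + 2 + 5 + 8 + 7 + 2) / 6 = 28/6 = 4.6667

Step 2 — sample variances and covariances s[i,j] = (1/(n-1)) · Σ_k (x_{k,i} - mean_i) · (x_{k,j} - mean_j), with n-1 = 5:
  s[A,A] = ((3)·(3) + (0)·(0) + (-2)·(-2) + (0)·(0) + (2)·(2) + (-3)·(-3)) / 5 = 26/5 = 5.2
  s[A,B] = ((3)·(-0.6667) + (0)·(-2.6667) + (-2)·(0.3333) + (0)·(3.3333) + (2)·(2.3333) + (-3)·(-2.6667)) / 5 = 10/5 = 2
  s[B,B] = ((-0.6667)·(-0.6667) + (-2.6667)·(-2.6667) + (0.3333)·(0.3333) + (3.3333)·(3.3333) + (2.3333)·(2.3333) + (-2.6667)·(-2.6667)) / 5 = 31.3333/5 = 6.2667
  Sample standard deviations s_i = √(s[i,i]):
  s(A) = √(5.2) = 2.2804
  s(B) = √(6.2667) = 2.5033

Step 3 — r_{ij} = s_{ij} / (s_i · s_j):
  r[A,A] = 1 (diagonal).
  r[A,B] = 2 / (2.2804 · 2.5033) = 2 / 5.7085 = 0.3504
  r[B,B] = 1 (diagonal).

R is symmetric with unit diagonal. Assembling:

R = [[1, 0.3504],
 [0.3504, 1]]


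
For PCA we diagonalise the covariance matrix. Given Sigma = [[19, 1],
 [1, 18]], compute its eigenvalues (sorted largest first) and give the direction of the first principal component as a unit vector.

Step 1 — characteristic polynomial of 2×2 Sigma:
  det(Sigma - λI) = λ² - trace · λ + det = 0.
  trace = 19 + 18 = 37, det = 19·18 - (1)² = 341.
Step 2 — discriminant:
  Δ = trace² - 4·det = 1369 - 1364 = 5.
Step 3 — eigenvalues:
  λ = (trace ± √Δ)/2 = (37 ± 2.2361)/2,
  λ_1 = 19.618,  λ_2 = 17.382.

Step 4 — unit eigenvector for λ_1: solve (Sigma - λ_1 I)v = 0. First row:
  (19 - 19.618)·v_x + (1)·v_y = 0, i.e. (-0.618)·v_x + (1)·v_y = 0,
  so v ∝ (b, λ_1 - a) = (1, 0.618) = u.
  ||u|| = √((1)² + (0.618)²) = √(1.382) ≈ 1.1756,
  v_1 = u/||u|| ≈ (0.8507, 0.5257) (||v_1|| = 1).

λ_1 = 19.618,  λ_2 = 17.382;  v_1 ≈ (0.8507, 0.5257)


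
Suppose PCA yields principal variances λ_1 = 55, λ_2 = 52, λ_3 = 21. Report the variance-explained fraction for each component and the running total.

Step 1 — total variance = trace(Sigma) = Σ λ_i = 55 + 52 + 21 = 128.

Step 2 — fraction explained by component i = λ_i / Σ λ:
  PC1: 55/128 = 0.4297
  PC2: 52/128 = 0.4062
  PC3: 21/128 = 0.1641

Step 3 — cumulative fraction after k components = (λ_1 + ... + λ_k) / Σ λ:
  k = 1: 55/128 = 0.4297
  k = 2: (55 + 52)/128 = 107/128 = 0.8359
  k = 3: (55 + 52 + 21)/128 = 128/128 = 1

Summary (fraction, with percent):

explained: PC1 0.4297 (42.97%), PC2 0.4062 (40.62%), PC3 0.1641 (16.41%);  cumulative: 0.4297, 0.8359, 1


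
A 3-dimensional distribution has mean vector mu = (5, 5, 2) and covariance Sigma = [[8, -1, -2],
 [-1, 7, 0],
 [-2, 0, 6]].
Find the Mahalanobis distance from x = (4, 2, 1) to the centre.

Step 1 — centre the observation: (x - mu) = (-1, -3, -1).

Step 2 — invert Sigma (cofactor / det for 3×3, or solve directly):
  Sigma^{-1} = [[0.1391, 0.0199, 0.0464],
 [0.0199, 0.1457, 0.0066],
 [0.0464, 0.0066, 0.1821]].

Step 3 — form the quadratic (x - mu)^T · Sigma^{-1} · (x - mu):
  Sigma^{-1} · (x - mu) = (-0.245, -0.4636, -0.2483).
  (x - mu)^T · [Sigma^{-1} · (x - mu)] = (-1)·(-0.245) + (-3)·(-0.4636) + (-1)·(-0.2483) = 1.8841.

Step 4 — take square root: d = √(1.8841) ≈ 1.3726.

d(x, mu) = √(1.8841) ≈ 1.3726


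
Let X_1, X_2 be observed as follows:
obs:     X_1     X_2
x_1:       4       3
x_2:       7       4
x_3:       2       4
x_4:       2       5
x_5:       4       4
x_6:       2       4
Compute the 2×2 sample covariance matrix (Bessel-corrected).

Step 1 — column means:
  mean(X_1) = (4 + 7 + 2 + 2 + 4 + 2) / 6 = 21/6 = 3.5
  mean(X_2) = (3 + 4 + 4 + 5 + 4 + 4) / 6 = 24/6 = 4

Step 2 — sample covariance S[i,j] = (1/(n-1)) · Σ_k (x_{k,i} - mean_i) · (x_{k,j} - mean_j), with n-1 = 5.
  S[X_1,X_1] = ((0.5)·(0.5) + (3.5)·(3.5) + (-1.5)·(-1.5) + (-1.5)·(-1.5) + (0.5)·(0.5) + (-1.5)·(-1.5)) / 5 = 19.5/5 = 3.9
  S[X_1,X_2] = ((0.5)·(-1) + (3.5)·(0) + (-1.5)·(0) + (-1.5)·(1) + (0.5)·(0) + (-1.5)·(0)) / 5 = -2/5 = -0.4
  S[X_2,X_2] = ((-1)·(-1) + (0)·(0) + (0)·(0) + (1)·(1) + (0)·(0) + (0)·(0)) / 5 = 2/5 = 0.4

S is symmetric (S[j,i] = S[i,j]). Assembling:

S = [[3.9, -0.4],
 [-0.4, 0.4]]


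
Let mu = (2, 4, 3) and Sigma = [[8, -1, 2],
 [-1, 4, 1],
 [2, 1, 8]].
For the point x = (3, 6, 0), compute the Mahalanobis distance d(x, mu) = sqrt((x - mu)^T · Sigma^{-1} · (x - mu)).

Step 1 — centre the observation: (x - mu) = (1, 2, -3).

Step 2 — invert Sigma (cofactor / det for 3×3, or solve directly):
  Sigma^{-1} = [[0.1409, 0.0455, -0.0409],
 [0.0455, 0.2727, -0.0455],
 [-0.0409, -0.0455, 0.1409]].

Step 3 — form the quadratic (x - mu)^T · Sigma^{-1} · (x - mu):
  Sigma^{-1} · (x - mu) = (0.3545, 0.7273, -0.5545).
  (x - mu)^T · [Sigma^{-1} · (x - mu)] = (1)·(0.3545) + (2)·(0.7273) + (-3)·(-0.5545) = 3.4727.

Step 4 — take square root: d = √(3.4727) ≈ 1.8635.

d(x, mu) = √(3.4727) ≈ 1.8635


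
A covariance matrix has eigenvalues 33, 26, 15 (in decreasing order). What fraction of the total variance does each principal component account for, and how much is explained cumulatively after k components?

Step 1 — total variance = trace(Sigma) = Σ λ_i = 33 + 26 + 15 = 74.

Step 2 — fraction explained by component i = λ_i / Σ λ:
  PC1: 33/74 = 0.4459
  PC2: 26/74 = 0.3514
  PC3: 15/74 = 0.2027

Step 3 — cumulative fraction after k components = (λ_1 + ... + λ_k) / Σ λ:
  k = 1: 33/74 = 0.4459
  k = 2: (33 + 26)/74 = 59/74 = 0.7973
  k = 3: (33 + 26 + 15)/74 = 74/74 = 1

Summary (fraction, with percent):

explained: PC1 0.4459 (44.59%), PC2 0.3514 (35.14%), PC3 0.2027 (20.27%);  cumulative: 0.4459, 0.7973, 1


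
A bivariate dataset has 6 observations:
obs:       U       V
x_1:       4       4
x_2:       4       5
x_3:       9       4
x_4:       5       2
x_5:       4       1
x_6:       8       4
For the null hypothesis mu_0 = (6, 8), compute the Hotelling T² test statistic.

Step 1 — sample mean vector:
  mean(U) = (4 + 4 + 9 + 5 + 4 + 8) / 6 = 34/6 = 5.6667
  mean(V) = (4 + 5 + 4 + 2 + 1 + 4) / 6 = 20/6 = 3.3333
  x̄ = (5.6667, 3.3333),  deviation x̄ - mu_0 = (5.6667, 3.3333) - (6, 8) = (-0.3333, -4.6667).

Step 2 — sample covariance matrix, S[i,j] = (1/(n-1)) · Σ_k (x_{k,i} - mean_i) · (x_{k,j} - mean_j), divisor n-1 = 5:
  S[U,U] = ((-1.6667)·(-1.6667) + (-1.6667)·(-1.6667) + (3.3333)·(3.3333) + (-0.6667)·(-0.6667) + (-1.6667)·(-1.6667) + (2.3333)·(2.3333)) / 5 = 25.3333/5 = 5.0667
  S[U,V] = ((-1.6667)·(0.6667) + (-1.6667)·(1.6667) + (3.3333)·(0.6667) + (-0.6667)·(-1.3333) + (-1.6667)·(-2.3333) + (2.3333)·(0.6667)) / 5 = 4.6667/5 = 0.9333
  S[V,V] = ((0.6667)·(0.6667) + (1.6667)·(1.6667) + (0.6667)·(0.6667) + (-1.3333)·(-1.3333) + (-2.3333)·(-2.3333) + (0.6667)·(0.6667)) / 5 = 11.3333/5 = 2.2667
  S = [[5.0667, 0.9333],
 [0.9333, 2.2667]].

Step 3 — invert S. det(S) = 5.0667·2.2667 - (0.9333)² = 10.6133.
  S^{-1} = (1/det) · [[d, -b], [-b, a]] = [[0.2136, -0.0879],
 [-0.0879, 0.4774]].

Step 4 — quadratic form (x̄ - mu_0)^T · S^{-1} · (x̄ - mu_0):
  S^{-1} · (x̄ - mu_0) = (0.3392, -2.1985),
  (x̄ - mu_0)^T · [...] = (-0.3333)·(0.3392) + (-4.6667)·(-2.1985) = 10.1466.

Step 5 — scale by n: T² = 6 · 10.1466 = 60.8794.

T² ≈ 60.8794


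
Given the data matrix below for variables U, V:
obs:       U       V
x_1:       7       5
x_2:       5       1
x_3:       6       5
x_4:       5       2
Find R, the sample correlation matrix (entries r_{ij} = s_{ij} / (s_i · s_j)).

Step 1 — column means:
  mean(U) = (7 + 5 + 6 + 5) / 4 = 23/4 = 5.75
  mean(V) = (5 + 1 + 5 + 2) / 4 = 13/4 = 3.25

Step 2 — sample variances and covariances s[i,j] = (1/(n-1)) · Σ_k (x_{k,i} - mean_i) · (x_{k,j} - mean_j), with n-1 = 3:
  s[U,U] = ((1.25)·(1.25) + (-0.75)·(-0.75) + (0.25)·(0.25) + (-0.75)·(-0.75)) / 3 = 2.75/3 = 0.9167
  s[U,V] = ((1.25)·(1.75) + (-0.75)·(-2.25) + (0.25)·(1.75) + (-0.75)·(-1.25)) / 3 = 5.25/3 = 1.75
  s[V,V] = ((1.75)·(1.75) + (-2.25)·(-2.25) + (1.75)·(1.75) + (-1.25)·(-1.25)) / 3 = 12.75/3 = 4.25
  Sample standard deviations s_i = √(s[i,i]):
  s(U) = √(0.9167) = 0.9574
  s(V) = √(4.25) = 2.0616

Step 3 — r_{ij} = s_{ij} / (s_i · s_j):
  r[U,U] = 1 (diagonal).
  r[U,V] = 1.75 / (0.9574 · 2.0616) = 1.75 / 1.9738 = 0.8866
  r[V,V] = 1 (diagonal).

R is symmetric with unit diagonal. Assembling:

R = [[1, 0.8866],
 [0.8866, 1]]


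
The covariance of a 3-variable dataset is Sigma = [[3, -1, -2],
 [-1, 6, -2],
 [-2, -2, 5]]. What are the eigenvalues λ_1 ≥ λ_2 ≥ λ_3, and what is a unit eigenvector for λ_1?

Step 1 — characteristic polynomial p(λ) = det(λI - Sigma) = λ³ - tr·λ² + c_1·λ - det, where tr = trace, c_1 = sum of the principal 2×2 minors, det = det(Sigma):
  tr = 3 + 6 + 5 = 14,
  c_1 = (3·6 - (-1)²) + (3·5 - (-2)²) + (6·5 - (-2)²) = 17 + 11 + 26 = 54,
  det = 3·(6·5 - (-2)²) - (-1)·((-1)·5 - (-2)·(-2)) + (-2)·((-1)·(-2) - 6·(-2)) = 3·(26) - (-1)·(-9) + (-2)·(14) = 41.
  So p(λ) = λ³ - 14λ² + 54λ - 41.
Step 2 — look for an integer root (rational root theorem: any rational root is an integer divisor of 41). Testing λ = 1:
  p(1) = 1 - 14 + 54 - 41 = 0  ✓
  Dividing out (λ - 1): p(λ) = (λ - 1)(λ² - 13λ + 41).
Step 3 — remaining eigenvalues from the quadratic λ² - 13λ + 41 = 0:
  Δ = 13² - 4·41 = 169 - 164 = 5,  λ = (13 ± √5)/2 = (13 ± 2.2361)/2 ≈ 7.618 or 5.382.
  Sorted: λ_1 = 7.618,  λ_2 = 5.382,  λ_3 = 1  (check: sum = 14 = tr ✓).

Step 4 — unit eigenvector for λ_1 ≈ 7.618: v spans the null space of (Sigma - λ_1 I), whose rows are
  r_1 = (-4.618, -1, -2),  r_2 = (-1, -1.618, -2),  r_3 = (-2, -2, -2.618).
  v is orthogonal to every row, so take v ∝ r_1 × r_2 = ((-1)·(-2) - (-2)·(-1.618), (-2)·(-1) - (-4.618)·(-2), (-4.618)·(-1.618) - (-1)·(-1)) ≈ (-1.2361, -7.2361, 6.4721).
  Rescale (multiply by -1 so the first nonzero entry is positive): u = (1.2361, 7.2361, -6.4721).
  ||u|| = √((1.2361)² + (7.2361)² + (-6.4721)²) = √(95.7771) ≈ 9.7866,  v_1 = u/||u|| ≈ (0.1263, 0.7394, -0.6613) (||v_1|| = 1).

λ_1 = 7.618,  λ_2 = 5.382,  λ_3 = 1;  v_1 ≈ (0.1263, 0.7394, -0.6613)
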